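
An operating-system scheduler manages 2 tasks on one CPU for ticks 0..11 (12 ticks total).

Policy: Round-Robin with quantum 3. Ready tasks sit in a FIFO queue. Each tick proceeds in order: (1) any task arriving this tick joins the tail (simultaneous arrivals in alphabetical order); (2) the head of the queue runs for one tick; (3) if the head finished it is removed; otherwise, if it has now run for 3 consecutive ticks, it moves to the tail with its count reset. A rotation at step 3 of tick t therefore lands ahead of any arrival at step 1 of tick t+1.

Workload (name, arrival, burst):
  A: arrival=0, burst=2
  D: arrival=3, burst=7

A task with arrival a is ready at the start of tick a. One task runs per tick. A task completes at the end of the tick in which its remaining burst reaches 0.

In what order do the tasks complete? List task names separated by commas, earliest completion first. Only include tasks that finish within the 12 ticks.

completion order = A, D

t=0: queue=[A] q_used=0 → run A
t=1: queue=[A] q_used=1 → run A
t=2: (idle)
t=3: queue=[D] q_used=0 → run D
t=4: queue=[D] q_used=1 → run D
t=5: queue=[D] q_used=2 → run D
t=6: queue=[D] q_used=0 → run D
t=7: queue=[D] q_used=1 → run D
t=8: queue=[D] q_used=2 → run D
t=9: queue=[D] q_used=0 → run D
t=10: (idle)
t=11: (idle)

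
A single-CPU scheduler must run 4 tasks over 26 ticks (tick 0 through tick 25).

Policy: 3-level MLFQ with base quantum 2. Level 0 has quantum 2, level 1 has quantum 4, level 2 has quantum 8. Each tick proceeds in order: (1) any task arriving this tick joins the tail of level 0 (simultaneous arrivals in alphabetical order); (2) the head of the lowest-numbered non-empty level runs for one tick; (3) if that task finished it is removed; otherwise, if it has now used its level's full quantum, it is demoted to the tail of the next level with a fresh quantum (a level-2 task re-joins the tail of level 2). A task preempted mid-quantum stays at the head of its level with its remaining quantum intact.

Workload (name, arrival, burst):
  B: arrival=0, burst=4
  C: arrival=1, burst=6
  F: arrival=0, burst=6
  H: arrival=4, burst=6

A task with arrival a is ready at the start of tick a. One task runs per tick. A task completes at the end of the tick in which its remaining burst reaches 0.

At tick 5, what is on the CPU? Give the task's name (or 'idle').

t=0: L0/L1/L2 = BF/-/- → run B
t=1: L0/L1/L2 = BFC/-/- → run B
t=2: L0/L1/L2 = FC/B/- → run F
t=3: L0/L1/L2 = FC/B/- → run F
t=4: L0/L1/L2 = CH/BF/- → run C
t=5: L0/L1/L2 = CH/BF/- → run C
t=6: L0/L1/L2 = H/BFC/- → run H
t=7: L0/L1/L2 = H/BFC/- → run H
t=8: L0/L1/L2 = -/BFCH/- → run B
t=9: L0/L1/L2 = -/BFCH/- → run B
t=10: L0/L1/L2 = -/FCH/- → run F
t=11: L0/L1/L2 = -/FCH/- → run F
t=12: L0/L1/L2 = -/FCH/- → run F
t=13: L0/L1/L2 = -/FCH/- → run F
t=14: L0/L1/L2 = -/CH/- → run C
t=15: L0/L1/L2 = -/CH/- → run C
t=16: L0/L1/L2 = -/CH/- → run C
t=17: L0/L1/L2 = -/CH/- → run C
t=18: L0/L1/L2 = -/H/- → run H
t=19: L0/L1/L2 = -/H/- → run H
t=20: L0/L1/L2 = -/H/- → run H
t=21: L0/L1/L2 = -/H/- → run H
t=22: (idle)
t=23: (idle)
t=24: (idle)
t=25: (idle)

running at tick 5 = C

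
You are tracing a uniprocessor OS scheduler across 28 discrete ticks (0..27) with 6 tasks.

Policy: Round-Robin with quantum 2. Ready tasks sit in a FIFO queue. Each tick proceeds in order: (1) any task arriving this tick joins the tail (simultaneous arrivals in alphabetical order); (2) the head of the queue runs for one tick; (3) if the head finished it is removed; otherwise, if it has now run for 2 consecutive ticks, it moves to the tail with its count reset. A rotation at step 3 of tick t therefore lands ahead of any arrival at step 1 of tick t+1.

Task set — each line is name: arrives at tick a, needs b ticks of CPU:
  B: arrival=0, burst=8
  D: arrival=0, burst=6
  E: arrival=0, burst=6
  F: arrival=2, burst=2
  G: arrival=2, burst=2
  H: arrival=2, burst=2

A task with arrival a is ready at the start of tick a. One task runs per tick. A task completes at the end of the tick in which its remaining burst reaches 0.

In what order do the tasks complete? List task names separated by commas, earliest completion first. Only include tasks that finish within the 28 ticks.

completion order = F, G, H, D, E, B

t=0: queue=[B,D,E] q_used=0 → run B
t=1: queue=[B,D,E] q_used=1 → run B
t=2: queue=[D,E,B,F,G,H] q_used=0 → run D
t=3: queue=[D,E,B,F,G,H] q_used=1 → run D
t=4: queue=[E,B,F,G,H,D] q_used=0 → run E
t=5: queue=[E,B,F,G,H,D] q_used=1 → run E
t=6: queue=[B,F,G,H,D,E] q_used=0 → run B
t=7: queue=[B,F,G,H,D,E] q_used=1 → run B
t=8: queue=[F,G,H,D,E,B] q_used=0 → run F
t=9: queue=[F,G,H,D,E,B] q_used=1 → run F
t=10: queue=[G,H,D,E,B] q_used=0 → run G
t=11: queue=[G,H,D,E,B] q_used=1 → run G
t=12: queue=[H,D,E,B] q_used=0 → run H
t=13: queue=[H,D,E,B] q_used=1 → run H
t=14: queue=[D,E,B] q_used=0 → run D
t=15: queue=[D,E,B] q_used=1 → run D
t=16: queue=[E,B,D] q_used=0 → run E
t=17: queue=[E,B,D] q_used=1 → run E
t=18: queue=[B,D,E] q_used=0 → run B
t=19: queue=[B,D,E] q_used=1 → run B
t=20: queue=[D,E,B] q_used=0 → run D
t=21: queue=[D,E,B] q_used=1 → run D
t=22: queue=[E,B] q_used=0 → run E
t=23: queue=[E,B] q_used=1 → run E
t=24: queue=[B] q_used=0 → run B
t=25: queue=[B] q_used=1 → run B
t=26: (idle)
t=27: (idle)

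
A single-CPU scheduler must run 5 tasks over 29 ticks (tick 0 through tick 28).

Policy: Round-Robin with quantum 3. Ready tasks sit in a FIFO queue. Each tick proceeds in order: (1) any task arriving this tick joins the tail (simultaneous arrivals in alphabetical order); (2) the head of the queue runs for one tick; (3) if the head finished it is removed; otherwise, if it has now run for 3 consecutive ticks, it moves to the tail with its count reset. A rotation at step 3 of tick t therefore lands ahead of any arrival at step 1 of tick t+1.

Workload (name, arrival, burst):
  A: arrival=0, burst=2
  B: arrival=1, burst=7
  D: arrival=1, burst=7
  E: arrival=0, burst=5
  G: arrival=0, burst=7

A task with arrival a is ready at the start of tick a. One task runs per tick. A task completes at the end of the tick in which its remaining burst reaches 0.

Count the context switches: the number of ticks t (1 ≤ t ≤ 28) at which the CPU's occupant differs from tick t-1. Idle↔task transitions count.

t=0: queue=[A,E,G] q_used=0 → run A
t=1: queue=[A,E,G,B,D] q_used=1 → run A
t=2: queue=[E,G,B,D] q_used=0 → run E
t=3: queue=[E,G,B,D] q_used=1 → run E
t=4: queue=[E,G,B,D] q_used=2 → run E
t=5: queue=[G,B,D,E] q_used=0 → run G
t=6: queue=[G,B,D,E] q_used=1 → run G
t=7: queue=[G,B,D,E] q_used=2 → run G
t=8: queue=[B,D,E,G] q_used=0 → run B
t=9: queue=[B,D,E,G] q_used=1 → run B
t=10: queue=[B,D,E,G] q_used=2 → run B
t=11: queue=[D,E,G,B] q_used=0 → run D
t=12: queue=[D,E,G,B] q_used=1 → run D
t=13: queue=[D,E,G,B] q_used=2 → run D
t=14: queue=[E,G,B,D] q_used=0 → run E
t=15: queue=[E,G,B,D] q_used=1 → run E
t=16: queue=[G,B,D] q_used=0 → run G
t=17: queue=[G,B,D] q_used=1 → run G
t=18: queue=[G,B,D] q_used=2 → run G
t=19: queue=[B,D,G] q_used=0 → run B
t=20: queue=[B,D,G] q_used=1 → run B
t=21: queue=[B,D,G] q_used=2 → run B
t=22: queue=[D,G,B] q_used=0 → run D
t=23: queue=[D,G,B] q_used=1 → run D
t=24: queue=[D,G,B] q_used=2 → run D
t=25: queue=[G,B,D] q_used=0 → run G
t=26: queue=[B,D] q_used=0 → run B
t=27: queue=[D] q_used=0 → run D
t=28: (idle)

context switches = 12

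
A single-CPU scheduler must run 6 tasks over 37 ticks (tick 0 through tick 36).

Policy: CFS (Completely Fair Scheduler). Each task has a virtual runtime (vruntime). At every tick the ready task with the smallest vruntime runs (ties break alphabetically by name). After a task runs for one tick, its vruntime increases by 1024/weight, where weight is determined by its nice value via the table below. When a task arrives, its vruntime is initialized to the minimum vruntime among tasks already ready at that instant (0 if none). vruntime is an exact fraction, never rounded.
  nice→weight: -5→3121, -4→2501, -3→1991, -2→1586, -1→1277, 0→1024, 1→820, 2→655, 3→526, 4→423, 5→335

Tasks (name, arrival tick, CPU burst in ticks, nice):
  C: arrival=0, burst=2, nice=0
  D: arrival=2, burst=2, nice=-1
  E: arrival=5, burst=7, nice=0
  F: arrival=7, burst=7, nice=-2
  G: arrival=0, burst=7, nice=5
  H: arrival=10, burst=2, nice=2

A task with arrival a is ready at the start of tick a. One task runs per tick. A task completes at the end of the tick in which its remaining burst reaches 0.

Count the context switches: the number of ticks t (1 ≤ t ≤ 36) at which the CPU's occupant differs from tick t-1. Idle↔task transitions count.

t=0: vr[C=0 G=0] → run C
t=1: vr[C=1 G=0] → run G
t=2: vr[C=1 D=1 G=1024/335] → run C
t=3: vr[D=1 G=1024/335] → run D
t=4: vr[D=2301/1277 G=1024/335] → run D
t=5: vr[E=1024/335 G=1024/335] → run E
t=6: vr[E=1359/335 G=1024/335] → run G
t=7: vr[E=1359/335 F=1359/335 G=2048/335] → run E
t=8: vr[E=1694/335 F=1359/335 G=2048/335] → run F
t=9: vr[E=1694/335 F=1249207/265655 G=2048/335] → run F
t=10: vr[E=1694/335 F=1420727/265655 G=2048/335 H=1694/335] → run E
t=11: vr[E=2029/335 F=1420727/265655 G=2048/335 H=1694/335] → run H
t=12: vr[E=2029/335 F=1420727/265655 G=2048/335 H=290522/43885] → run F
t=13: vr[E=2029/335 F=1592247/265655 G=2048/335 H=290522/43885] → run F
t=14: vr[E=2029/335 F=1763767/265655 G=2048/335 H=290522/43885] → run E
t=15: vr[E=2364/335 F=1763767/265655 G=2048/335 H=290522/43885] → run G
t=16: vr[E=2364/335 F=1763767/265655 G=3072/335 H=290522/43885] → run H
t=17: vr[E=2364/335 F=1763767/265655 G=3072/335] → run F
t=18: vr[E=2364/335 F=1935287/265655 G=3072/335] → run E
t=19: vr[E=2699/335 F=1935287/265655 G=3072/335] → run F
t=20: vr[E=2699/335 F=2106807/265655 G=3072/335] → run F
t=21: vr[E=2699/335 G=3072/335] → run E
t=22: vr[E=3034/335 G=3072/335] → run E
t=23: vr[G=3072/335] → run G
t=24: vr[G=4096/335] → run G
t=25: vr[G=1024/67] → run G
t=26: vr[G=6144/335] → run G
t=27: (idle)
t=28: (idle)
t=29: (idle)
t=30: (idle)
t=31: (idle)
t=32: (idle)
t=33: (idle)
t=34: (idle)
t=35: (idle)
t=36: (idle)

context switches = 19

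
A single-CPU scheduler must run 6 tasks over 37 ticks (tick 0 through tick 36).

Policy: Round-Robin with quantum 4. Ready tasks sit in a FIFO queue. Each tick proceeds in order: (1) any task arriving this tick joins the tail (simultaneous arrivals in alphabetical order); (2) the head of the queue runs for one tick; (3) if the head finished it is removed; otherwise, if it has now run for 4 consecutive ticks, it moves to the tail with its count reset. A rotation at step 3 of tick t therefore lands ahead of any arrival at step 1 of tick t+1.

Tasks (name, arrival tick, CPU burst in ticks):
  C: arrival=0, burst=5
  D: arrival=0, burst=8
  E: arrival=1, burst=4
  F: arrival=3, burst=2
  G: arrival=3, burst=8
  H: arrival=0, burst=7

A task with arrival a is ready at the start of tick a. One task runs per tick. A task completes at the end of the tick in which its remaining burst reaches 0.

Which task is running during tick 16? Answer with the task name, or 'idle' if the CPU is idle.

running at tick 16 = F

t=0: queue=[C,D,H] q_used=0 → run C
t=1: queue=[C,D,H,E] q_used=1 → run C
t=2: queue=[C,D,H,E] q_used=2 → run C
t=3: queue=[C,D,H,E,F,G] q_used=3 → run C
t=4: queue=[D,H,E,F,G,C] q_used=0 → run D
t=5: queue=[D,H,E,F,G,C] q_used=1 → run D
t=6: queue=[D,H,E,F,G,C] q_used=2 → run D
t=7: queue=[D,H,E,F,G,C] q_used=3 → run D
t=8: queue=[H,E,F,G,C,D] q_used=0 → run H
t=9: queue=[H,E,F,G,C,D] q_used=1 → run H
t=10: queue=[H,E,F,G,C,D] q_used=2 → run H
t=11: queue=[H,E,F,G,C,D] q_used=3 → run H
t=12: queue=[E,F,G,C,D,H] q_used=0 → run E
t=13: queue=[E,F,G,C,D,H] q_used=1 → run E
t=14: queue=[E,F,G,C,D,H] q_used=2 → run E
t=15: queue=[E,F,G,C,D,H] q_used=3 → run E
t=16: queue=[F,G,C,D,H] q_used=0 → run F
t=17: queue=[F,G,C,D,H] q_used=1 → run F
t=18: queue=[G,C,D,H] q_used=0 → run G
t=19: queue=[G,C,D,H] q_used=1 → run G
t=20: queue=[G,C,D,H] q_used=2 → run G
t=21: queue=[G,C,D,H] q_used=3 → run G
t=22: queue=[C,D,H,G] q_used=0 → run C
t=23: queue=[D,H,G] q_used=0 → run D
t=24: queue=[D,H,G] q_used=1 → run D
t=25: queue=[D,H,G] q_used=2 → run D
t=26: queue=[D,H,G] q_used=3 → run D
t=27: queue=[H,G] q_used=0 → run H
t=28: queue=[H,G] q_used=1 → run H
t=29: queue=[H,G] q_used=2 → run H
t=30: queue=[G] q_used=0 → run G
t=31: queue=[G] q_used=1 → run G
t=32: queue=[G] q_used=2 → run G
t=33: queue=[G] q_used=3 → run G
t=34: (idle)
t=35: (idle)
t=36: (idle)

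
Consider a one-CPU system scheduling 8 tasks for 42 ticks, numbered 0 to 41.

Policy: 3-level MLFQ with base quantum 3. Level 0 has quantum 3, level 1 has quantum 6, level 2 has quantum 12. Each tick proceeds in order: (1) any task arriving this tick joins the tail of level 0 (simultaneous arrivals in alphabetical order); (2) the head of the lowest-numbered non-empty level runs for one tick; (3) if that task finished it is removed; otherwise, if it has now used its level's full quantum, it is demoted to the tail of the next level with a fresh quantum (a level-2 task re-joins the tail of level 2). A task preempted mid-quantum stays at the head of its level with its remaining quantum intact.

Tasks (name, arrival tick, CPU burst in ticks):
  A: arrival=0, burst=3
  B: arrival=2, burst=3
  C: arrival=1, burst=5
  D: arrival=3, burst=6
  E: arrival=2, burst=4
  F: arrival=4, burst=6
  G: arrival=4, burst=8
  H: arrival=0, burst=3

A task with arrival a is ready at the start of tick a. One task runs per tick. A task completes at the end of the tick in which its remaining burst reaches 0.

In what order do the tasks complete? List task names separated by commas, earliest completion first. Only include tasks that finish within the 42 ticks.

completion order = A, H, B, C, E, D, F, G

t=0: L0/L1/L2 = AH/-/- → run A
t=1: L0/L1/L2 = AHC/-/- → run A
t=2: L0/L1/L2 = AHCBE/-/- → run A
t=3: L0/L1/L2 = HCBED/-/- → run H
t=4: L0/L1/L2 = HCBEDFG/-/- → run H
t=5: L0/L1/L2 = HCBEDFG/-/- → run H
t=6: L0/L1/L2 = CBEDFG/-/- → run C
t=7: L0/L1/L2 = CBEDFG/-/- → run C
t=8: L0/L1/L2 = CBEDFG/-/- → run C
t=9: L0/L1/L2 = BEDFG/C/- → run B
t=10: L0/L1/L2 = BEDFG/C/- → run B
t=11: L0/L1/L2 = BEDFG/C/- → run B
t=12: L0/L1/L2 = EDFG/C/- → run E
t=13: L0/L1/L2 = EDFG/C/- → run E
t=14: L0/L1/L2 = EDFG/C/- → run E
t=15: L0/L1/L2 = DFG/CE/- → run D
t=16: L0/L1/L2 = DFG/CE/- → run D
t=17: L0/L1/L2 = DFG/CE/- → run D
t=18: L0/L1/L2 = FG/CED/- → run F
t=19: L0/L1/L2 = FG/CED/- → run F
t=20: L0/L1/L2 = FG/CED/- → run F
t=21: L0/L1/L2 = G/CEDF/- → run G
t=22: L0/L1/L2 = G/CEDF/- → run G
t=23: L0/L1/L2 = G/CEDF/- → run G
t=24: L0/L1/L2 = -/CEDFG/- → run C
t=25: L0/L1/L2 = -/CEDFG/- → run C
t=26: L0/L1/L2 = -/EDFG/- → run E
t=27: L0/L1/L2 = -/DFG/- → run D
t=28: L0/L1/L2 = -/DFG/- → run D
t=29: L0/L1/L2 = -/DFG/- → run D
t=30: L0/L1/L2 = -/FG/- → run F
t=31: L0/L1/L2 = -/FG/- → run F
t=32: L0/L1/L2 = -/FG/- → run F
t=33: L0/L1/L2 = -/G/- → run G
t=34: L0/L1/L2 = -/G/- → run G
t=35: L0/L1/L2 = -/G/- → run G
t=36: L0/L1/L2 = -/G/- → run G
t=37: L0/L1/L2 = -/G/- → run G
t=38: (idle)
t=39: (idle)
t=40: (idle)
t=41: (idle)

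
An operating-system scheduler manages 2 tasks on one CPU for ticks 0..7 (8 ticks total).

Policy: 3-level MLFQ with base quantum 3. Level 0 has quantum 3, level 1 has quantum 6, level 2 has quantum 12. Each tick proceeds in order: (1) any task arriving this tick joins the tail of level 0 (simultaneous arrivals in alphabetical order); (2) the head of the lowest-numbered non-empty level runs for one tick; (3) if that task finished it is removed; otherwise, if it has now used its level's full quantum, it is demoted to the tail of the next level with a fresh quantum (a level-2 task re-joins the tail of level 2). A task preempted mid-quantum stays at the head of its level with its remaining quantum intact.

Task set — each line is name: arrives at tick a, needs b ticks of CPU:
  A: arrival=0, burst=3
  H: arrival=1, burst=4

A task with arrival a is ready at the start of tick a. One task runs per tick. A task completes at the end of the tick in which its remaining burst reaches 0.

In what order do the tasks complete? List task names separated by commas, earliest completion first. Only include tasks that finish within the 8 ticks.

completion order = A, H

t=0: L0/L1/L2 = A/-/- → run A
t=1: L0/L1/L2 = AH/-/- → run A
t=2: L0/L1/L2 = AH/-/- → run A
t=3: L0/L1/L2 = H/-/- → run H
t=4: L0/L1/L2 = H/-/- → run H
t=5: L0/L1/L2 = H/-/- → run H
t=6: L0/L1/L2 = -/H/- → run H
t=7: (idle)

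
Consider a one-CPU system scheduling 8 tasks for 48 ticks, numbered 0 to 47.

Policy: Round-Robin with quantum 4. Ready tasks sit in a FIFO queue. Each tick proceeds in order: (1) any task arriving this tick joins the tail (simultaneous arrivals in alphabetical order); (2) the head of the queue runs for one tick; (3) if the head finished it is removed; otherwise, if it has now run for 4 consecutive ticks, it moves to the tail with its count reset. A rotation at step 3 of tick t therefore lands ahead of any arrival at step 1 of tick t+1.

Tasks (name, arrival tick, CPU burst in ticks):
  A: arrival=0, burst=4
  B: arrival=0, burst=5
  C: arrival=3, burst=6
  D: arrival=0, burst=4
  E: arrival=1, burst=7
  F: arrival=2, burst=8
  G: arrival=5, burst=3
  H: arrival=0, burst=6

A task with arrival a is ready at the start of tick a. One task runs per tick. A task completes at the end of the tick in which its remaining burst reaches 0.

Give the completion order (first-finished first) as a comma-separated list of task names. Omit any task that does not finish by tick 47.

t=0: queue=[A,B,D,H] q_used=0 → run A
t=1: queue=[A,B,D,H,E] q_used=1 → run A
t=2: queue=[A,B,D,H,E,F] q_used=2 → run A
t=3: queue=[A,B,D,H,E,F,C] q_used=3 → run A
t=4: queue=[B,D,H,E,F,C] q_used=0 → run B
t=5: queue=[B,D,H,E,F,C,G] q_used=1 → run B
t=6: queue=[B,D,H,E,F,C,G] q_used=2 → run B
t=7: queue=[B,D,H,E,F,C,G] q_used=3 → run B
t=8: queue=[D,H,E,F,C,G,B] q_used=0 → run D
t=9: queue=[D,H,E,F,C,G,B] q_used=1 → run D
t=10: queue=[D,H,E,F,C,G,B] q_used=2 → run D
t=11: queue=[D,H,E,F,C,G,B] q_used=3 → run D
t=12: queue=[H,E,F,C,G,B] q_used=0 → run H
t=13: queue=[H,E,F,C,G,B] q_used=1 → run H
t=14: queue=[H,E,F,C,G,B] q_used=2 → run H
t=15: queue=[H,E,F,C,G,B] q_used=3 → run H
t=16: queue=[E,F,C,G,B,H] q_used=0 → run E
t=17: queue=[E,F,C,G,B,H] q_used=1 → run E
t=18: queue=[E,F,C,G,B,H] q_used=2 → run E
t=19: queue=[E,F,C,G,B,H] q_used=3 → run E
t=20: queue=[F,C,G,B,H,E] q_used=0 → run F
t=21: queue=[F,C,G,B,H,E] q_used=1 → run F
t=22: queue=[F,C,G,B,H,E] q_used=2 → run F
t=23: queue=[F,C,G,B,H,E] q_used=3 → run F
t=24: queue=[C,G,B,H,E,F] q_used=0 → run C
t=25: queue=[C,G,B,H,E,F] q_used=1 → run C
t=26: queue=[C,G,B,H,E,F] q_used=2 → run C
t=27: queue=[C,G,B,H,E,F] q_used=3 → run C
t=28: queue=[G,B,H,E,F,C] q_used=0 → run G
t=29: queue=[G,B,H,E,F,C] q_used=1 → run G
t=30: queue=[G,B,H,E,F,C] q_used=2 → run G
t=31: queue=[B,H,E,F,C] q_used=0 → run B
t=32: queue=[H,E,F,C] q_used=0 → run H
t=33: queue=[H,E,F,C] q_used=1 → run H
t=34: queue=[E,F,C] q_used=0 → run E
t=35: queue=[E,F,C] q_used=1 → run E
t=36: queue=[E,F,C] q_used=2 → run E
t=37: queue=[F,C] q_used=0 → run F
t=38: queue=[F,C] q_used=1 → run F
t=39: queue=[F,C] q_used=2 → run F
t=40: queue=[F,C] q_used=3 → run F
t=41: queue=[C] q_used=0 → run C
t=42: queue=[C] q_used=1 → run C
t=43: (idle)
t=44: (idle)
t=45: (idle)
t=46: (idle)
t=47: (idle)

completion order = A, D, G, B, H, E, F, C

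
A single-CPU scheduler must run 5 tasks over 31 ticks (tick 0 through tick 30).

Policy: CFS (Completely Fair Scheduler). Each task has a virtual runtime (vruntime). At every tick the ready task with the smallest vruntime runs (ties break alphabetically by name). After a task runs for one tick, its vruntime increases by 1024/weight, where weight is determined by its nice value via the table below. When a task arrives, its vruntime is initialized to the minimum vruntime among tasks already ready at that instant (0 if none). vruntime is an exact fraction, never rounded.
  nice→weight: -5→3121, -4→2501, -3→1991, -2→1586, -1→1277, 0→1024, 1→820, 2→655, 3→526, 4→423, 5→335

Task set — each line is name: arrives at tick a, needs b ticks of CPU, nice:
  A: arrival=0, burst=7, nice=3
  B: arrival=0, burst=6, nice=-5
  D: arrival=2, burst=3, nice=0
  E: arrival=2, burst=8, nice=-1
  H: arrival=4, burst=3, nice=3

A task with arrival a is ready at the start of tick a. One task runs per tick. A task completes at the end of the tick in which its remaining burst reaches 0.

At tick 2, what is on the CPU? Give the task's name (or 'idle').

running at tick 2 = B

t=0: vr[A=0 B=0] → run A
t=1: vr[A=512/263 B=0] → run B
t=2: vr[A=512/263 B=1024/3121 D=1024/3121 E=1024/3121] → run B
t=3: vr[A=512/263 B=2048/3121 D=1024/3121 E=1024/3121] → run D
t=4: vr[A=512/263 B=2048/3121 D=4145/3121 E=1024/3121 H=1024/3121] → run E
t=5: vr[A=512/263 B=2048/3121 D=4145/3121 E=4503552/3985517 H=1024/3121] → run H
t=6: vr[A=512/263 B=2048/3121 D=4145/3121 E=4503552/3985517 H=1867264/820823] → run B
t=7: vr[A=512/263 B=3072/3121 D=4145/3121 E=4503552/3985517 H=1867264/820823] → run B
t=8: vr[A=512/263 B=4096/3121 D=4145/3121 E=4503552/3985517 H=1867264/820823] → run E
t=9: vr[A=512/263 B=4096/3121 D=4145/3121 E=7699456/3985517 H=1867264/820823] → run B
t=10: vr[A=512/263 B=5120/3121 D=4145/3121 E=7699456/3985517 H=1867264/820823] → run D
t=11: vr[A=512/263 B=5120/3121 D=7266/3121 E=7699456/3985517 H=1867264/820823] → run B
t=12: vr[A=512/263 D=7266/3121 E=7699456/3985517 H=1867264/820823] → run E
t=13: vr[A=512/263 D=7266/3121 E=10895360/3985517 H=1867264/820823] → run A
t=14: vr[A=1024/263 D=7266/3121 E=10895360/3985517 H=1867264/820823] → run H
t=15: vr[A=1024/263 D=7266/3121 E=10895360/3985517 H=3465216/820823] → run D
t=16: vr[A=1024/263 E=10895360/3985517 H=3465216/820823] → run E
t=17: vr[A=1024/263 E=14091264/3985517 H=3465216/820823] → run E
t=18: vr[A=1024/263 E=17287168/3985517 H=3465216/820823] → run A
t=19: vr[A=1536/263 E=17287168/3985517 H=3465216/820823] → run H
t=20: vr[A=1536/263 E=17287168/3985517] → run E
t=21: vr[A=1536/263 E=20483072/3985517] → run E
t=22: vr[A=1536/263 E=23678976/3985517] → run A
t=23: vr[A=2048/263 E=23678976/3985517] → run E
t=24: vr[A=2048/263] → run A
t=25: vr[A=2560/263] → run A
t=26: vr[A=3072/263] → run A
t=27: (idle)
t=28: (idle)
t=29: (idle)
t=30: (idle)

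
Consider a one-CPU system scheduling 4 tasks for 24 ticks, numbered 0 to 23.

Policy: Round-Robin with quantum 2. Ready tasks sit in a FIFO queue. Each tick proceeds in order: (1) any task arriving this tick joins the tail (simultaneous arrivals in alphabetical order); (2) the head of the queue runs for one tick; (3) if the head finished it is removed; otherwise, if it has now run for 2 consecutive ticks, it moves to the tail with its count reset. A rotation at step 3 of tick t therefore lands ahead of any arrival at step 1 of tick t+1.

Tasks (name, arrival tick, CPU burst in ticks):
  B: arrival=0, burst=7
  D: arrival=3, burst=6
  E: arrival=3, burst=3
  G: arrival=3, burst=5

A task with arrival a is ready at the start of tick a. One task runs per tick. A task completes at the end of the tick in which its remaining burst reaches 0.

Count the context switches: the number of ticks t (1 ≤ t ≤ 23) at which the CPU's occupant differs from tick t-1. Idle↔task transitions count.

context switches = 11

t=0: queue=[B] q_used=0 → run B
t=1: queue=[B] q_used=1 → run B
t=2: queue=[B] q_used=0 → run B
t=3: queue=[B,D,E,G] q_used=1 → run B
t=4: queue=[D,E,G,B] q_used=0 → run D
t=5: queue=[D,E,G,B] q_used=1 → run D
t=6: queue=[E,G,B,D] q_used=0 → run E
t=7: queue=[E,G,B,D] q_used=1 → run E
t=8: queue=[G,B,D,E] q_used=0 → run G
t=9: queue=[G,B,D,E] q_used=1 → run G
t=10: queue=[B,D,E,G] q_used=0 → run B
t=11: queue=[B,D,E,G] q_used=1 → run B
t=12: queue=[D,E,G,B] q_used=0 → run D
t=13: queue=[D,E,G,B] q_used=1 → run D
t=14: queue=[E,G,B,D] q_used=0 → run E
t=15: queue=[G,B,D] q_used=0 → run G
t=16: queue=[G,B,D] q_used=1 → run G
t=17: queue=[B,D,G] q_used=0 → run B
t=18: queue=[D,G] q_used=0 → run D
t=19: queue=[D,G] q_used=1 → run D
t=20: queue=[G] q_used=0 → run G
t=21: (idle)
t=22: (idle)
t=23: (idle)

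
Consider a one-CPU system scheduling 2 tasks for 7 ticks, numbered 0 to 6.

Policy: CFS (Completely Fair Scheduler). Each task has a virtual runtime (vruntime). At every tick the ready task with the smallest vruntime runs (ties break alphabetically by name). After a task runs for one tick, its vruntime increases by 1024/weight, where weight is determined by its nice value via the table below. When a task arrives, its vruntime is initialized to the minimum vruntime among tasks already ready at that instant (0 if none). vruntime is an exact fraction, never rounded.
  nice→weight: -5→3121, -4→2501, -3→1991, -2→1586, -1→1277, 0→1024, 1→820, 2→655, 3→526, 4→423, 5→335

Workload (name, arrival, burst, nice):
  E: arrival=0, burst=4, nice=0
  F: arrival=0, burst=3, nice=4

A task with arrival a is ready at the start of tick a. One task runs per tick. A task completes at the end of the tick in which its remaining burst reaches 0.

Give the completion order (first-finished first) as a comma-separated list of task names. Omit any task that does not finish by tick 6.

completion order = E, F

t=0: vr[E=0 F=0] → run E
t=1: vr[E=1 F=0] → run F
t=2: vr[E=1 F=1024/423] → run E
t=3: vr[E=2 F=1024/423] → run E
t=4: vr[E=3 F=1024/423] → run F
t=5: vr[E=3 F=2048/423] → run E
t=6: vr[F=2048/423] → run F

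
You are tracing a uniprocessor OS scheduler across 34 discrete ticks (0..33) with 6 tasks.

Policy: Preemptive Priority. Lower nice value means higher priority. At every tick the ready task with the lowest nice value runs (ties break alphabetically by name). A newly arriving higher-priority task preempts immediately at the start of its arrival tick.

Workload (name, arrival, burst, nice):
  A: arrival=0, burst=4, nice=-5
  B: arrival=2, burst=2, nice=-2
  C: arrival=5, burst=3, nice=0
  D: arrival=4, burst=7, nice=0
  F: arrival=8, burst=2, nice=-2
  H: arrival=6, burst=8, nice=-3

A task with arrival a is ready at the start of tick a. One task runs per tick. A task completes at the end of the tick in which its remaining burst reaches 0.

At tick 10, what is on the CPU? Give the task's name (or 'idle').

t=0: ready={A} → run A
t=1: ready={A} → run A
t=2: ready={A,B} → run A
t=3: ready={A,B} → run A
t=4: ready={B,D} → run B
t=5: ready={B,C,D} → run B
t=6: ready={C,D,H} → run H
t=7: ready={C,D,H} → run H
t=8: ready={C,D,F,H} → run H
t=9: ready={C,D,F,H} → run H
t=10: ready={C,D,F,H} → run H
t=11: ready={C,D,F,H} → run H
t=12: ready={C,D,F,H} → run H
t=13: ready={C,D,F,H} → run H
t=14: ready={C,D,F} → run F
t=15: ready={C,D,F} → run F
t=16: ready={C,D} → run C
t=17: ready={C,D} → run C
t=18: ready={C,D} → run C
t=19: ready={D} → run D
t=20: ready={D} → run D
t=21: ready={D} → run D
t=22: ready={D} → run D
t=23: ready={D} → run D
t=24: ready={D} → run D
t=25: ready={D} → run D
t=26: (idle)
t=27: (idle)
t=28: (idle)
t=29: (idle)
t=30: (idle)
t=31: (idle)
t=32: (idle)
t=33: (idle)

running at tick 10 = H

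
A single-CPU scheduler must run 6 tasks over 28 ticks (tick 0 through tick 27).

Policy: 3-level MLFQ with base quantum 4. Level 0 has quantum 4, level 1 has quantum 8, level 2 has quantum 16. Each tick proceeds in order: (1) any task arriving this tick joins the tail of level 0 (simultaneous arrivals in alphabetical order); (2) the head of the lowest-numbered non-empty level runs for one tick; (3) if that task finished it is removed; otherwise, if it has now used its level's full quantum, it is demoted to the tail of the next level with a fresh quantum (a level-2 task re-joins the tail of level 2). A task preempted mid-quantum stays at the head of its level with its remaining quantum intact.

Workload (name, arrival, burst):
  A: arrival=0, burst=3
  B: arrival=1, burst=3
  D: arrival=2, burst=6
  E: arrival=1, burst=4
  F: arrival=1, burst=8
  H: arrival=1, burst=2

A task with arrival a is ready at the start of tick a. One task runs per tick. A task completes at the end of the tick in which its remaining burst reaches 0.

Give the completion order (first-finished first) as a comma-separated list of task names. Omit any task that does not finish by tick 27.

completion order = A, B, E, H, F, D

t=0: L0/L1/L2 = A/-/- → run A
t=1: L0/L1/L2 = ABEFH/-/- → run A
t=2: L0/L1/L2 = ABEFHD/-/- → run A
t=3: L0/L1/L2 = BEFHD/-/- → run B
t=4: L0/L1/L2 = BEFHD/-/- → run B
t=5: L0/L1/L2 = BEFHD/-/- → run B
t=6: L0/L1/L2 = EFHD/-/- → run E
t=7: L0/L1/L2 = EFHD/-/- → run E
t=8: L0/L1/L2 = EFHD/-/- → run E
t=9: L0/L1/L2 = EFHD/-/- → run E
t=10: L0/L1/L2 = FHD/-/- → run F
t=11: L0/L1/L2 = FHD/-/- → run F
t=12: L0/L1/L2 = FHD/-/- → run F
t=13: L0/L1/L2 = FHD/-/- → run F
t=14: L0/L1/L2 = HD/F/- → run H
t=15: L0/L1/L2 = HD/F/- → run H
t=16: L0/L1/L2 = D/F/- → run D
t=17: L0/L1/L2 = D/F/- → run D
t=18: L0/L1/L2 = D/F/- → run D
t=19: L0/L1/L2 = D/F/- → run D
t=20: L0/L1/L2 = -/FD/- → run F
t=21: L0/L1/L2 = -/FD/- → run F
t=22: L0/L1/L2 = -/FD/- → run F
t=23: L0/L1/L2 = -/FD/- → run F
t=24: L0/L1/L2 = -/D/- → run D
t=25: L0/L1/L2 = -/D/- → run D
t=26: (idle)
t=27: (idle)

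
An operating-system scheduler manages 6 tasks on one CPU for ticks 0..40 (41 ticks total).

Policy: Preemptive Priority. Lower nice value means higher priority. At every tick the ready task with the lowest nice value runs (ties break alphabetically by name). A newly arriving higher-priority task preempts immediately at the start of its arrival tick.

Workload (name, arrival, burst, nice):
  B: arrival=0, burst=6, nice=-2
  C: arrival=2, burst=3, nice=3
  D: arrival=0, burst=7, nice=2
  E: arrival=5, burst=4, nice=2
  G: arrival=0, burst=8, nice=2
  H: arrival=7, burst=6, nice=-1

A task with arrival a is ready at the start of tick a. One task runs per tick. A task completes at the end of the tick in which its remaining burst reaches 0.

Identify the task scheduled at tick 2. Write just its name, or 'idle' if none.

t=0: ready={B,D,G} → run B
t=1: ready={B,D,G} → run B
t=2: ready={B,C,D,G} → run B
t=3: ready={B,C,D,G} → run B
t=4: ready={B,C,D,G} → run B
t=5: ready={B,C,D,E,G} → run B
t=6: ready={C,D,E,G} → run D
t=7: ready={C,D,E,G,H} → run H
t=8: ready={C,D,E,G,H} → run H
t=9: ready={C,D,E,G,H} → run H
t=10: ready={C,D,E,G,H} → run H
t=11: ready={C,D,E,G,H} → run H
t=12: ready={C,D,E,G,H} → run H
t=13: ready={C,D,E,G} → run D
t=14: ready={C,D,E,G} → run D
t=15: ready={C,D,E,G} → run D
t=16: ready={C,D,E,G} → run D
t=17: ready={C,D,E,G} → run D
t=18: ready={C,D,E,G} → run D
t=19: ready={C,E,G} → run E
t=20: ready={C,E,G} → run E
t=21: ready={C,E,G} → run E
t=22: ready={C,E,G} → run E
t=23: ready={C,G} → run G
t=24: ready={C,G} → run G
t=25: ready={C,G} → run G
t=26: ready={C,G} → run G
t=27: ready={C,G} → run G
t=28: ready={C,G} → run G
t=29: ready={C,G} → run G
t=30: ready={C,G} → run G
t=31: ready={C} → run C
t=32: ready={C} → run C
t=33: ready={C} → run C
t=34: (idle)
t=35: (idle)
t=36: (idle)
t=37: (idle)
t=38: (idle)
t=39: (idle)
t=40: (idle)

running at tick 2 = B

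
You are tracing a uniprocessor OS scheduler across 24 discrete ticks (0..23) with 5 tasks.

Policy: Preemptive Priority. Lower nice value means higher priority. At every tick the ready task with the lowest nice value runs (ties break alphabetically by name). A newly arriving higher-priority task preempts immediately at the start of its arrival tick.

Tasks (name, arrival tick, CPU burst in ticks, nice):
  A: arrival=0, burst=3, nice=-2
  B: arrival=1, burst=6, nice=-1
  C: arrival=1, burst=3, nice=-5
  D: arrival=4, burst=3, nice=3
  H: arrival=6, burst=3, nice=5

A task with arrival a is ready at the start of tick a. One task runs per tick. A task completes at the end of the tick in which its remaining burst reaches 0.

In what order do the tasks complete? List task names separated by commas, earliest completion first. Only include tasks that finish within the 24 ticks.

completion order = C, A, B, D, H

t=0: ready={A} → run A
t=1: ready={A,B,C} → run C
t=2: ready={A,B,C} → run C
t=3: ready={A,B,C} → run C
t=4: ready={A,B,D} → run A
t=5: ready={A,B,D} → run A
t=6: ready={B,D,H} → run B
t=7: ready={B,D,H} → run B
t=8: ready={B,D,H} → run B
t=9: ready={B,D,H} → run B
t=10: ready={B,D,H} → run B
t=11: ready={B,D,H} → run B
t=12: ready={D,H} → run D
t=13: ready={D,H} → run D
t=14: ready={D,H} → run D
t=15: ready={H} → run H
t=16: ready={H} → run H
t=17: ready={H} → run H
t=18: (idle)
t=19: (idle)
t=20: (idle)
t=21: (idle)
t=22: (idle)
t=23: (idle)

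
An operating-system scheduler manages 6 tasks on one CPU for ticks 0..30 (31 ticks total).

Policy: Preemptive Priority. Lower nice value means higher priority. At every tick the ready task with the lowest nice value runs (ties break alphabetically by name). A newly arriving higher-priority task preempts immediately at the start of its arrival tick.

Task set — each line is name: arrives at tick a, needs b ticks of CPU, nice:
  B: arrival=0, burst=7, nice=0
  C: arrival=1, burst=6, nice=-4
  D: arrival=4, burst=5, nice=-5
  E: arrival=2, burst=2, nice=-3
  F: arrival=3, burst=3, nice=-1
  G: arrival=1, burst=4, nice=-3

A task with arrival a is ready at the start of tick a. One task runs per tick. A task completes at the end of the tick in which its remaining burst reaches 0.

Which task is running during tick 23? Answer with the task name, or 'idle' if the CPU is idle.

t=0: ready={B} → run B
t=1: ready={B,C,G} → run C
t=2: ready={B,C,E,G} → run C
t=3: ready={B,C,E,F,G} → run C
t=4: ready={B,C,D,E,F,G} → run D
t=5: ready={B,C,D,E,F,G} → run D
t=6: ready={B,C,D,E,F,G} → run D
t=7: ready={B,C,D,E,F,G} → run D
t=8: ready={B,C,D,E,F,G} → run D
t=9: ready={B,C,E,F,G} → run C
t=10: ready={B,C,E,F,G} → run C
t=11: ready={B,C,E,F,G} → run C
t=12: ready={B,E,F,G} → run E
t=13: ready={B,E,F,G} → run E
t=14: ready={B,F,G} → run G
t=15: ready={B,F,G} → run G
t=16: ready={B,F,G} → run G
t=17: ready={B,F,G} → run G
t=18: ready={B,F} → run F
t=19: ready={B,F} → run F
t=20: ready={B,F} → run F
t=21: ready={B} → run B
t=22: ready={B} → run B
t=23: ready={B} → run B
t=24: ready={B} → run B
t=25: ready={B} → run B
t=26: ready={B} → run B
t=27: (idle)
t=28: (idle)
t=29: (idle)
t=30: (idle)

running at tick 23 = B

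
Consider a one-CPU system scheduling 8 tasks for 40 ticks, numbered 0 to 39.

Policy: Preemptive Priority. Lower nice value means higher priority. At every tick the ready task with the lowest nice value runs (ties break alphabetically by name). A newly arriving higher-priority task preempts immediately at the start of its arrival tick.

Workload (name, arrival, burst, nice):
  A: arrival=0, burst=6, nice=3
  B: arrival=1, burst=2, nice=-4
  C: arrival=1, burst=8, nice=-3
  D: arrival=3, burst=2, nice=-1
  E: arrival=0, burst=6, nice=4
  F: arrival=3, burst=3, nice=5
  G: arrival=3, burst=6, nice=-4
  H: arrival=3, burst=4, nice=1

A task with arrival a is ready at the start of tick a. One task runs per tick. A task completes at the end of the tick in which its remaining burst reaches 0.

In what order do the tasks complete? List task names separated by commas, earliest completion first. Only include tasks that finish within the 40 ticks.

completion order = B, G, C, D, H, A, E, F

t=0: ready={A,E} → run A
t=1: ready={A,B,C,E} → run B
t=2: ready={A,B,C,E} → run B
t=3: ready={A,C,D,E,F,G,H} → run G
t=4: ready={A,C,D,E,F,G,H} → run G
t=5: ready={A,C,D,E,F,G,H} → run G
t=6: ready={A,C,D,E,F,G,H} → run G
t=7: ready={A,C,D,E,F,G,H} → run G
t=8: ready={A,C,D,E,F,G,H} → run G
t=9: ready={A,C,D,E,F,H} → run C
t=10: ready={A,C,D,E,F,H} → run C
t=11: ready={A,C,D,E,F,H} → run C
t=12: ready={A,C,D,E,F,H} → run C
t=13: ready={A,C,D,E,F,H} → run C
t=14: ready={A,C,D,E,F,H} → run C
t=15: ready={A,C,D,E,F,H} → run C
t=16: ready={A,C,D,E,F,H} → run C
t=17: ready={A,D,E,F,H} → run D
t=18: ready={A,D,E,F,H} → run D
t=19: ready={A,E,F,H} → run H
t=20: ready={A,E,F,H} → run H
t=21: ready={A,E,F,H} → run H
t=22: ready={A,E,F,H} → run H
t=23: ready={A,E,F} → run A
t=24: ready={A,E,F} → run A
t=25: ready={A,E,F} → run A
t=26: ready={A,E,F} → run A
t=27: ready={A,E,F} → run A
t=28: ready={E,F} → run E
t=29: ready={E,F} → run E
t=30: ready={E,F} → run E
t=31: ready={E,F} → run E
t=32: ready={E,F} → run E
t=33: ready={E,F} → run E
t=34: ready={F} → run F
t=35: ready={F} → run F
t=36: ready={F} → run F
t=37: (idle)
t=38: (idle)
t=39: (idle)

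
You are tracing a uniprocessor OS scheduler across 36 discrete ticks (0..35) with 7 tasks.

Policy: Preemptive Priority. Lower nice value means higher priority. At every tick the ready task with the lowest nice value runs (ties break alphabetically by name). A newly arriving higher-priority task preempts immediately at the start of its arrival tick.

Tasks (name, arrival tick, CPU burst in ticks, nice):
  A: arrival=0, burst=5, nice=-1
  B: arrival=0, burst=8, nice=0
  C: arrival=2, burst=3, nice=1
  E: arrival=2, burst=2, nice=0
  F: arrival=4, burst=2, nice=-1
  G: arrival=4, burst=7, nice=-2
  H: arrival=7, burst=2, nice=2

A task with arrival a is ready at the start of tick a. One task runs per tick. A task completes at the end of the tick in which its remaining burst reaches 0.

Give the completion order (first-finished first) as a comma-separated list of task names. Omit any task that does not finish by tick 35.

completion order = G, A, F, B, E, C, H

t=0: ready={A,B} → run A
t=1: ready={A,B} → run A
t=2: ready={A,B,C,E} → run A
t=3: ready={A,B,C,E} → run A
t=4: ready={A,B,C,E,F,G} → run G
t=5: ready={A,B,C,E,F,G} → run G
t=6: ready={A,B,C,E,F,G} → run G
t=7: ready={A,B,C,E,F,G,H} → run G
t=8: ready={A,B,C,E,F,G,H} → run G
t=9: ready={A,B,C,E,F,G,H} → run G
t=10: ready={A,B,C,E,F,G,H} → run G
t=11: ready={A,B,C,E,F,H} → run A
t=12: ready={B,C,E,F,H} → run F
t=13: ready={B,C,E,F,H} → run F
t=14: ready={B,C,E,H} → run B
t=15: ready={B,C,E,H} → run B
t=16: ready={B,C,E,H} → run B
t=17: ready={B,C,E,H} → run B
t=18: ready={B,C,E,H} → run B
t=19: ready={B,C,E,H} → run B
t=20: ready={B,C,E,H} → run B
t=21: ready={B,C,E,H} → run B
t=22: ready={C,E,H} → run E
t=23: ready={C,E,H} → run E
t=24: ready={C,H} → run C
t=25: ready={C,H} → run C
t=26: ready={C,H} → run C
t=27: ready={H} → run H
t=28: ready={H} → run H
t=29: (idle)
t=30: (idle)
t=31: (idle)
t=32: (idle)
t=33: (idle)
t=34: (idle)
t=35: (idle)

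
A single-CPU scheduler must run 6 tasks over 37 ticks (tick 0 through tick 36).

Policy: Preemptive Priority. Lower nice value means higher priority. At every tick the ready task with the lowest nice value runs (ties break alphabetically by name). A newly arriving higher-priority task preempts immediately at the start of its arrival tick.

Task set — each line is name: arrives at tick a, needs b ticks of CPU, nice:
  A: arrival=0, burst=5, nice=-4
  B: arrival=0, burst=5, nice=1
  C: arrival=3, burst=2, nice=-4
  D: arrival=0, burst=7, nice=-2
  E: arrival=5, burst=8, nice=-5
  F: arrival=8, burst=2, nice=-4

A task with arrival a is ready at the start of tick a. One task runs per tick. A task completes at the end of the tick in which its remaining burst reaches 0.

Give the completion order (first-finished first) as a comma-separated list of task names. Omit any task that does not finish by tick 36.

t=0: ready={A,B,D} → run A
t=1: ready={A,B,D} → run A
t=2: ready={A,B,D} → run A
t=3: ready={A,B,C,D} → run A
t=4: ready={A,B,C,D} → run A
t=5: ready={B,C,D,E} → run E
t=6: ready={B,C,D,E} → run E
t=7: ready={B,C,D,E} → run E
t=8: ready={B,C,D,E,F} → run E
t=9: ready={B,C,D,E,F} → run E
t=10: ready={B,C,D,E,F} → run E
t=11: ready={B,C,D,E,F} → run E
t=12: ready={B,C,D,E,F} → run E
t=13: ready={B,C,D,F} → run C
t=14: ready={B,C,D,F} → run C
t=15: ready={B,D,F} → run F
t=16: ready={B,D,F} → run F
t=17: ready={B,D} → run D
t=18: ready={B,D} → run D
t=19: ready={B,D} → run D
t=20: ready={B,D} → run D
t=21: ready={B,D} → run D
t=22: ready={B,D} → run D
t=23: ready={B,D} → run D
t=24: ready={B} → run B
t=25: ready={B} → run B
t=26: ready={B} → run B
t=27: ready={B} → run B
t=28: ready={B} → run B
t=29: (idle)
t=30: (idle)
t=31: (idle)
t=32: (idle)
t=33: (idle)
t=34: (idle)
t=35: (idle)
t=36: (idle)

completion order = A, E, C, F, D, B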